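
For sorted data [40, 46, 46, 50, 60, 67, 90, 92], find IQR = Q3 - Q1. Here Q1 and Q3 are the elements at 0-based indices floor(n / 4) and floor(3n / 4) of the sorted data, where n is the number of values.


The data has n = 8 elements.
Q1 index = floor(8 / 4) = floor(2) = 2; Q3 index = floor(3 * 8 / 4) = floor(6) = 6
Q1 = element at index 2 = 46
Q3 = element at index 6 = 90
IQR = 90 - 46 = 44
Final answer: 44


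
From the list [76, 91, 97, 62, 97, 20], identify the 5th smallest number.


Sort ascending: [20, 62, 76, 91, 97, 97]
The 5th element (1-indexed) is at index 4.
Value = 97
Final answer: 97


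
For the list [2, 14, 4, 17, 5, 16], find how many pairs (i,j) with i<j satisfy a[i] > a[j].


For each element, count the later elements that are smaller than it:
  2 (index 0): smaller elements after it = [] -> 0
  14 (index 1): smaller elements after it = [4, 5] -> 2
  4 (index 2): smaller elements after it = [] -> 0
  17 (index 3): smaller elements after it = [5, 16] -> 2
  5 (index 4): smaller elements after it = [] -> 0
Total inversions = 0 + 2 + 0 + 2 + 0 = 4
Final answer: 4


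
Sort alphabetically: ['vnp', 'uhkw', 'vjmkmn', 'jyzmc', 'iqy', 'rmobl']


Compare strings character by character (the first differing letter decides):
  'iqy' < 'jyzmc' since 'i' < 'j' at position 1
  'jyzmc' < 'rmobl' since 'j' < 'r' at position 1
  'rmobl' < 'uhkw' since 'r' < 'u' at position 1
  'uhkw' < 'vjmkmn' since 'u' < 'v' at position 1
  'vjmkmn' < 'vnp' since 'j' < 'n' at position 2
Chaining these comparisons gives the alphabetical order.
Final answer: ['iqy', 'jyzmc', 'rmobl', 'uhkw', 'vjmkmn', 'vnp']


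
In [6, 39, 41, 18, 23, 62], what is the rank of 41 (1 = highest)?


Sort descending: [62, 41, 39, 23, 18, 6]
Find 41 in the sorted list.
41 is at position 2.
Final answer: 2


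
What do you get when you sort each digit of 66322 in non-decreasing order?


The number 66322 has digits: 6, 6, 3, 2, 2
Sorted: 2, 2, 3, 6, 6
Joining the sorted digits gives the result.
Final answer: 22366


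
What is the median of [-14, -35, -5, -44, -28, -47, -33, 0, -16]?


First, sort the list: [-47, -44, -35, -33, -28, -16, -14, -5, 0]
The list has 9 elements (odd count).
The middle index is 4 (0-based), and the element there is -28.
Final answer: -28


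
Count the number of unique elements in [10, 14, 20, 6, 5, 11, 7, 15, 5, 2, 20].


List all unique values:
Distinct values: [2, 5, 6, 7, 10, 11, 14, 15, 20]
Count = 9
Final answer: 9


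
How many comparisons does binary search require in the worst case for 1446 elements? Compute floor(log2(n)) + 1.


Binary search halves the search space each step.
Maximum comparisons = floor(log2(1446)) + 1
log2(1446) = 10.4979
floor(log2(1446)) = 10, so 10 + 1 = 11
Final answer: 11


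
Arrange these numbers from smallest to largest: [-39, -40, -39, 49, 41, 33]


Original list: [-39, -40, -39, 49, 41, 33]
Repeatedly take the smallest remaining element:
  Remaining [-39, -40, -39, 49, 41, 33] -> smallest is -40
  Remaining [-39, -39, 49, 41, 33] -> smallest is -39
  Remaining [-39, 49, 41, 33] -> smallest is -39
  Remaining [49, 41, 33] -> smallest is 33
  Remaining [49, 41] -> smallest is 41
  Remaining [49] -> smallest is 49
Collecting the picks in order gives the sorted list.
Final answer: [-40, -39, -39, 33, 41, 49]


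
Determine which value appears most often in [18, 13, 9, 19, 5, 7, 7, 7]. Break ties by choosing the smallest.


Count the frequency of each value:
  5 appears 1 time(s)
  7 appears 3 time(s)
  9 appears 1 time(s)
  13 appears 1 time(s)
  18 appears 1 time(s)
  19 appears 1 time(s)
Maximum frequency is 3.
Only 7 reaches that frequency, so it is the mode.
Final answer: 7


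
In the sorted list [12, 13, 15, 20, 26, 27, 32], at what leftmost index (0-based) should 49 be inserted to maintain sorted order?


List is sorted: [12, 13, 15, 20, 26, 27, 32]
We need the leftmost position where 49 can be inserted, i.e. the first index whose element is >= 49 (or the end of the list if none is).
Binary search with low=0, high=7 (0-based indices):
  low=0, high=7, mid=3: a[3]=20 < 49, so low = 4
  low=4, high=7, mid=5: a[5]=27 < 49, so low = 6
  low=6, high=7, mid=6: a[6]=32 < 49, so low = 7
Now low = high = 7, so the insertion index is 7.
Final answer: 7


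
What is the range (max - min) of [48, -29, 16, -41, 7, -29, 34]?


Maximum value: 48
Minimum value: -41
Range = 48 - (-41) = 89
Final answer: 89


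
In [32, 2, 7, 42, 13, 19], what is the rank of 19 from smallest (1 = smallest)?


Sort ascending: [2, 7, 13, 19, 32, 42]
Find 19 in the sorted list.
19 is at position 4 (1-indexed).
Final answer: 4


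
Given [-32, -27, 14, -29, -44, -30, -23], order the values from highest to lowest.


Original list: [-32, -27, 14, -29, -44, -30, -23]
Repeatedly take the largest remaining element:
  Remaining [-32, -27, 14, -29, -44, -30, -23] -> largest is 14
  Remaining [-32, -27, -29, -44, -30, -23] -> largest is -23
  Remaining [-32, -27, -29, -44, -30] -> largest is -27
  Remaining [-32, -29, -44, -30] -> largest is -29
  Remaining [-32, -44, -30] -> largest is -30
  Remaining [-32, -44] -> largest is -32
  Remaining [-44] -> largest is -44
Collecting the picks in order gives the descending list.
Final answer: [14, -23, -27, -29, -30, -32, -44]


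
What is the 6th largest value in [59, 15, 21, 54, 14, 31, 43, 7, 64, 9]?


Sort descending: [64, 59, 54, 43, 31, 21, 15, 14, 9, 7]
The 6th element (1-indexed) is at index 5.
Value = 21
Final answer: 21


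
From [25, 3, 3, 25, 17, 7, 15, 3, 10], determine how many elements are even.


Check each element:
  25 is odd
  3 is odd
  3 is odd
  25 is odd
  17 is odd
  7 is odd
  15 is odd
  3 is odd
  10 is even
Evens: [10]
Count of evens = 1
Final answer: 1


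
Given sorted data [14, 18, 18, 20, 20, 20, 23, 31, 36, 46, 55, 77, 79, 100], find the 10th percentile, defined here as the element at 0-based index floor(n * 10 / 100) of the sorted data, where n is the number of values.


The dataset has n = 14 elements.
Index = floor(14 * 10 / 100) = floor(140 / 100) = floor(1.4) = 1
Counting from index 0 in the sorted data, the element at index 1 is 18.
Final answer: 18


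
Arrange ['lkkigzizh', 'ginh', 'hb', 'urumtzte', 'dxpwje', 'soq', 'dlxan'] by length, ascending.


Compute lengths:
  'lkkigzizh' has length 9
  'ginh' has length 4
  'hb' has length 2
  'urumtzte' has length 8
  'dxpwje' has length 6
  'soq' has length 3
  'dlxan' has length 5
Lengths in increasing order: 2 < 3 < 4 < 5 < 6 < 8 < 9
Listing the words in that order gives the answer.
Final answer: ['hb', 'soq', 'ginh', 'dlxan', 'dxpwje', 'urumtzte', 'lkkigzizh']


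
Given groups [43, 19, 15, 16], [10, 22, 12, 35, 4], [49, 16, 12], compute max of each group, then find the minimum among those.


Find max of each group:
  Group 1: [43, 19, 15, 16] -> max = 43
  Group 2: [10, 22, 12, 35, 4] -> max = 35
  Group 3: [49, 16, 12] -> max = 49
Maxes: [43, 35, 49]
Minimum of maxes = 35
Final answer: 35


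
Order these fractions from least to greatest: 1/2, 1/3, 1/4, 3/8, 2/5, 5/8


Convert to decimal for comparison:
  1/2 = 0.5
  1/3 = 0.3333
  1/4 = 0.25
  3/8 = 0.375
  2/5 = 0.4
  5/8 = 0.625
Decimals in increasing order: 0.25 < 0.3333 < 0.375 < 0.4 < 0.5 < 0.625
Writing each back as its fraction gives the sorted order.
Final answer: 1/4, 1/3, 3/8, 2/5, 1/2, 5/8


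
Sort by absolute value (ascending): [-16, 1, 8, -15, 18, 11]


Compute absolute values:
  |-16| = 16
  |1| = 1
  |8| = 8
  |-15| = 15
  |18| = 18
  |11| = 11
Absolute values in increasing order: 1 < 8 < 11 < 15 < 16 < 18
Listing the original numbers in that order gives the answer.
Final answer: [1, 8, 11, -15, -16, 18]


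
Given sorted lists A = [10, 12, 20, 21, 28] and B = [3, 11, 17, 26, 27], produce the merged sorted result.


List A: [10, 12, 20, 21, 28]
List B: [3, 11, 17, 26, 27]
Repeatedly compare the front elements and take the smaller:
  10 vs 3 -> take 3
  10 vs 11 -> take 10
  12 vs 11 -> take 11
  12 vs 17 -> take 12
  20 vs 17 -> take 17
  20 vs 26 -> take 20
  21 vs 26 -> take 21
  28 vs 26 -> take 26
  28 vs 27 -> take 27
  B is exhausted; append the rest of A: [28]
Final answer: [3, 10, 11, 12, 17, 20, 21, 26, 27, 28]


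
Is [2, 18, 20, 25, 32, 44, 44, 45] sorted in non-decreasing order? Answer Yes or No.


Check consecutive pairs:
  2 <= 18? True
  18 <= 20? True
  20 <= 25? True
  25 <= 32? True
  32 <= 44? True
  44 <= 44? True
  44 <= 45? True
Every consecutive pair is in order, so the list is non-decreasing.
Final answer: Yes


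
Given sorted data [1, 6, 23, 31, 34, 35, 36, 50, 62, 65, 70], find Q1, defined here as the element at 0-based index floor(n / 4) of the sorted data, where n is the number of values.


The list has n = 11 elements.
Q1 index = floor(11 / 4) = floor(2.75) = 2
Counting from index 0 in the sorted data, the element at index 2 is 23.
Final answer: 23


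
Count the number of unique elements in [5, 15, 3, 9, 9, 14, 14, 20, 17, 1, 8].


List all unique values:
Distinct values: [1, 3, 5, 8, 9, 14, 15, 17, 20]
Count = 9
Final answer: 9


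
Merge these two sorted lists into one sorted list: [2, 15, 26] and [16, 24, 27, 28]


List A: [2, 15, 26]
List B: [16, 24, 27, 28]
Repeatedly compare the front elements and take the smaller:
  2 vs 16 -> take 2
  15 vs 16 -> take 15
  26 vs 16 -> take 16
  26 vs 24 -> take 24
  26 vs 27 -> take 26
  A is exhausted; append the rest of B: [27, 28]
Final answer: [2, 15, 16, 24, 26, 27, 28]


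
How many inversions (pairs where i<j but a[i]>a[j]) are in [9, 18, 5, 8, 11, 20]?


For each element, count the later elements that are smaller than it:
  9 (index 0): smaller elements after it = [5, 8] -> 2
  18 (index 1): smaller elements after it = [5, 8, 11] -> 3
  5 (index 2): smaller elements after it = [] -> 0
  8 (index 3): smaller elements after it = [] -> 0
  11 (index 4): smaller elements after it = [] -> 0
Total inversions = 2 + 3 + 0 + 0 + 0 = 5
Final answer: 5


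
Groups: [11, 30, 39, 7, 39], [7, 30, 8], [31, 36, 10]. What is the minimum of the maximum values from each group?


Find max of each group:
  Group 1: [11, 30, 39, 7, 39] -> max = 39
  Group 2: [7, 30, 8] -> max = 30
  Group 3: [31, 36, 10] -> max = 36
Maxes: [39, 30, 36]
Minimum of maxes = 30
Final answer: 30


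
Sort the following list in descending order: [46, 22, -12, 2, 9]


Original list: [46, 22, -12, 2, 9]
Repeatedly take the largest remaining element:
  Remaining [46, 22, -12, 2, 9] -> largest is 46
  Remaining [22, -12, 2, 9] -> largest is 22
  Remaining [-12, 2, 9] -> largest is 9
  Remaining [-12, 2] -> largest is 2
  Remaining [-12] -> largest is -12
Collecting the picks in order gives the descending list.
Final answer: [46, 22, 9, 2, -12]


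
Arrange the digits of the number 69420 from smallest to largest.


The number 69420 has digits: 6, 9, 4, 2, 0
Sorted: 0, 2, 4, 6, 9
Joining the sorted digits gives the result.
Final answer: 02469


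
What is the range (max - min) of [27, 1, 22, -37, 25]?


Maximum value: 27
Minimum value: -37
Range = 27 - (-37) = 64
Final answer: 64


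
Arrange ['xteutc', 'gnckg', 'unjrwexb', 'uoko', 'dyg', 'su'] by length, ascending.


Compute lengths:
  'xteutc' has length 6
  'gnckg' has length 5
  'unjrwexb' has length 8
  'uoko' has length 4
  'dyg' has length 3
  'su' has length 2
Lengths in increasing order: 2 < 3 < 4 < 5 < 6 < 8
Listing the words in that order gives the answer.
Final answer: ['su', 'dyg', 'uoko', 'gnckg', 'xteutc', 'unjrwexb']


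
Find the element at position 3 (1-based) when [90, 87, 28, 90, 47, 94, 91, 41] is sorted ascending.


Sort ascending: [28, 41, 47, 87, 90, 90, 91, 94]
The 3rd element (1-indexed) is at index 2.
Value = 47
Final answer: 47


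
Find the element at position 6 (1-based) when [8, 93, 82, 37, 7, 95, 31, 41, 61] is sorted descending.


Sort descending: [95, 93, 82, 61, 41, 37, 31, 8, 7]
The 6th element (1-indexed) is at index 5.
Value = 37
Final answer: 37


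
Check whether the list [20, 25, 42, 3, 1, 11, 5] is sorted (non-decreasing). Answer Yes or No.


Check consecutive pairs:
  20 <= 25? True
  25 <= 42? True
  42 <= 3? False
  3 <= 1? False
  1 <= 11? True
  11 <= 5? False
3 consecutive pair(s) are out of order, so the list is not sorted.
Final answer: No


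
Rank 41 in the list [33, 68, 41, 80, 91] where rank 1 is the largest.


Sort descending: [91, 80, 68, 41, 33]
Find 41 in the sorted list.
41 is at position 4.
Final answer: 4


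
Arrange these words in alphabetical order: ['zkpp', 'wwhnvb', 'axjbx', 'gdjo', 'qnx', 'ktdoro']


Compare strings character by character (the first differing letter decides):
  'axjbx' < 'gdjo' since 'a' < 'g' at position 1
  'gdjo' < 'ktdoro' since 'g' < 'k' at position 1
  'ktdoro' < 'qnx' since 'k' < 'q' at position 1
  'qnx' < 'wwhnvb' since 'q' < 'w' at position 1
  'wwhnvb' < 'zkpp' since 'w' < 'z' at position 1
Chaining these comparisons gives the alphabetical order.
Final answer: ['axjbx', 'gdjo', 'ktdoro', 'qnx', 'wwhnvb', 'zkpp']


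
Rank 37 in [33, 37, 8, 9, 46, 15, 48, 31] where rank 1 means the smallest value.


Sort ascending: [8, 9, 15, 31, 33, 37, 46, 48]
Find 37 in the sorted list.
37 is at position 6 (1-indexed).
Final answer: 6


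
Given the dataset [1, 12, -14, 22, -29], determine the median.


First, sort the list: [-29, -14, 1, 12, 22]
The list has 5 elements (odd count).
The middle index is 2 (0-based), and the element there is 1.
Final answer: 1


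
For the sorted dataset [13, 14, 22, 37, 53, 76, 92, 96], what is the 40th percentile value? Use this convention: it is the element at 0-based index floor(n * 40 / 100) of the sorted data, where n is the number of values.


The dataset has n = 8 elements.
Index = floor(8 * 40 / 100) = floor(320 / 100) = floor(3.2) = 3
Counting from index 0 in the sorted data, the element at index 3 is 37.
Final answer: 37


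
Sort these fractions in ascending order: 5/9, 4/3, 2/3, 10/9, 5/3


Convert to decimal for comparison:
  5/9 = 0.5556
  4/3 = 1.3333
  2/3 = 0.6667
  10/9 = 1.1111
  5/3 = 1.6667
Decimals in increasing order: 0.5556 < 0.6667 < 1.1111 < 1.3333 < 1.6667
Writing each back as its fraction gives the sorted order.
Final answer: 5/9, 2/3, 10/9, 4/3, 5/3


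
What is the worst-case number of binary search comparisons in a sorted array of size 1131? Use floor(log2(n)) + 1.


Binary search halves the search space each step.
Maximum comparisons = floor(log2(1131)) + 1
log2(1131) = 10.1434
floor(log2(1131)) = 10, so 10 + 1 = 11
Final answer: 11


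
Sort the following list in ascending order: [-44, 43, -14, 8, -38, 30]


Original list: [-44, 43, -14, 8, -38, 30]
Repeatedly take the smallest remaining element:
  Remaining [-44, 43, -14, 8, -38, 30] -> smallest is -44
  Remaining [43, -14, 8, -38, 30] -> smallest is -38
  Remaining [43, -14, 8, 30] -> smallest is -14
  Remaining [43, 8, 30] -> smallest is 8
  Remaining [43, 30] -> smallest is 30
  Remaining [43] -> smallest is 43
Collecting the picks in order gives the sorted list.
Final answer: [-44, -38, -14, 8, 30, 43]


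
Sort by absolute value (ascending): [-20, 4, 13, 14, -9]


Compute absolute values:
  |-20| = 20
  |4| = 4
  |13| = 13
  |14| = 14
  |-9| = 9
Absolute values in increasing order: 4 < 9 < 13 < 14 < 20
Listing the original numbers in that order gives the answer.
Final answer: [4, -9, 13, 14, -20]


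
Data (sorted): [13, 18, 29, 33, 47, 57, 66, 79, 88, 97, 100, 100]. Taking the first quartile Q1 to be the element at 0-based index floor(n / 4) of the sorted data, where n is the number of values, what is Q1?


The list has n = 12 elements.
Q1 index = floor(12 / 4) = floor(3) = 3
Counting from index 0 in the sorted data, the element at index 3 is 33.
Final answer: 33


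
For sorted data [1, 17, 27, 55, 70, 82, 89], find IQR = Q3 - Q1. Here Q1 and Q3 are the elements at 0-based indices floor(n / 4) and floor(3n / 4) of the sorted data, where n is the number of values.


The data has n = 7 elements.
Q1 index = floor(7 / 4) = floor(1.75) = 1; Q3 index = floor(3 * 7 / 4) = floor(5.25) = 5
Q1 = element at index 1 = 17
Q3 = element at index 5 = 82
IQR = 82 - 17 = 65
Final answer: 65


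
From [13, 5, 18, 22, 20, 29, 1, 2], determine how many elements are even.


Check each element:
  13 is odd
  5 is odd
  18 is even
  22 is even
  20 is even
  29 is odd
  1 is odd
  2 is even
Evens: [18, 22, 20, 2]
Count of evens = 4
Final answer: 4


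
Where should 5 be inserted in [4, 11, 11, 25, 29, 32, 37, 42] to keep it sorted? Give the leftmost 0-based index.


List is sorted: [4, 11, 11, 25, 29, 32, 37, 42]
We need the leftmost position where 5 can be inserted, i.e. the first index whose element is >= 5 (or the end of the list if none is).
Binary search with low=0, high=8 (0-based indices):
  low=0, high=8, mid=4: a[4]=29 >= 5, so high = 4
  low=0, high=4, mid=2: a[2]=11 >= 5, so high = 2
  low=0, high=2, mid=1: a[1]=11 >= 5, so high = 1
  low=0, high=1, mid=0: a[0]=4 < 5, so low = 1
Now low = high = 1, so the insertion index is 1.
Final answer: 1


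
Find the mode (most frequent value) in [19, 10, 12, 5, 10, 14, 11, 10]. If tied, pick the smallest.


Count the frequency of each value:
  5 appears 1 time(s)
  10 appears 3 time(s)
  11 appears 1 time(s)
  12 appears 1 time(s)
  14 appears 1 time(s)
  19 appears 1 time(s)
Maximum frequency is 3.
Only 10 reaches that frequency, so it is the mode.
Final answer: 10


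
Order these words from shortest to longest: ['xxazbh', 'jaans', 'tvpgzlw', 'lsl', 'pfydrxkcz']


Compute lengths:
  'xxazbh' has length 6
  'jaans' has length 5
  'tvpgzlw' has length 7
  'lsl' has length 3
  'pfydrxkcz' has length 9
Lengths in increasing order: 3 < 5 < 6 < 7 < 9
Listing the words in that order gives the answer.
Final answer: ['lsl', 'jaans', 'xxazbh', 'tvpgzlw', 'pfydrxkcz']


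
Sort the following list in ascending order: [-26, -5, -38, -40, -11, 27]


Original list: [-26, -5, -38, -40, -11, 27]
Repeatedly take the smallest remaining element:
  Remaining [-26, -5, -38, -40, -11, 27] -> smallest is -40
  Remaining [-26, -5, -38, -11, 27] -> smallest is -38
  Remaining [-26, -5, -11, 27] -> smallest is -26
  Remaining [-5, -11, 27] -> smallest is -11
  Remaining [-5, 27] -> smallest is -5
  Remaining [27] -> smallest is 27
Collecting the picks in order gives the sorted list.
Final answer: [-40, -38, -26, -11, -5, 27]


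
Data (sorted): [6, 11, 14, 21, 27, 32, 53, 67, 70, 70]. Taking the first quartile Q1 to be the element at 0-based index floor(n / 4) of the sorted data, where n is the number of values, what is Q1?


The list has n = 10 elements.
Q1 index = floor(10 / 4) = floor(2.5) = 2
Counting from index 0 in the sorted data, the element at index 2 is 14.
Final answer: 14


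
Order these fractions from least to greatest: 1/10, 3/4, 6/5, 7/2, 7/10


Convert to decimal for comparison:
  1/10 = 0.1
  3/4 = 0.75
  6/5 = 1.2
  7/2 = 3.5
  7/10 = 0.7
Decimals in increasing order: 0.1 < 0.7 < 0.75 < 1.2 < 3.5
Writing each back as its fraction gives the sorted order.
Final answer: 1/10, 7/10, 3/4, 6/5, 7/2


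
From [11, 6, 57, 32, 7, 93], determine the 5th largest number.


Sort descending: [93, 57, 32, 11, 7, 6]
The 5th element (1-indexed) is at index 4.
Value = 7
Final answer: 7


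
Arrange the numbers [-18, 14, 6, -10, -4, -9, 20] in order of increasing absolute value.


Compute absolute values:
  |-18| = 18
  |14| = 14
  |6| = 6
  |-10| = 10
  |-4| = 4
  |-9| = 9
  |20| = 20
Absolute values in increasing order: 4 < 6 < 9 < 10 < 14 < 18 < 20
Listing the original numbers in that order gives the answer.
Final answer: [-4, 6, -9, -10, 14, -18, 20]


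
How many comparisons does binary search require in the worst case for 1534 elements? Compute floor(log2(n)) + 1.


Binary search halves the search space each step.
Maximum comparisons = floor(log2(1534)) + 1
log2(1534) = 10.5831
floor(log2(1534)) = 10, so 10 + 1 = 11
Final answer: 11


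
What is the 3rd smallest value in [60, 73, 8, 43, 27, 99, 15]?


Sort ascending: [8, 15, 27, 43, 60, 73, 99]
The 3rd element (1-indexed) is at index 2.
Value = 27
Final answer: 27


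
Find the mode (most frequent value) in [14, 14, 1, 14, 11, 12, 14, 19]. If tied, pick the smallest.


Count the frequency of each value:
  1 appears 1 time(s)
  11 appears 1 time(s)
  12 appears 1 time(s)
  14 appears 4 time(s)
  19 appears 1 time(s)
Maximum frequency is 4.
Only 14 reaches that frequency, so it is the mode.
Final answer: 14


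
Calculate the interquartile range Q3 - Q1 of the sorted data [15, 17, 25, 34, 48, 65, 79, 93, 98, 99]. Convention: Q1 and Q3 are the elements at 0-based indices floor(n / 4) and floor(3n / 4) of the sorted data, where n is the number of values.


The data has n = 10 elements.
Q1 index = floor(10 / 4) = floor(2.5) = 2; Q3 index = floor(3 * 10 / 4) = floor(7.5) = 7
Q1 = element at index 2 = 25
Q3 = element at index 7 = 93
IQR = 93 - 25 = 68
Final answer: 68


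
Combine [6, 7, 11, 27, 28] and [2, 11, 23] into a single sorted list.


List A: [6, 7, 11, 27, 28]
List B: [2, 11, 23]
Repeatedly compare the front elements and take the smaller:
  6 vs 2 -> take 2
  6 vs 11 -> take 6
  7 vs 11 -> take 7
  11 vs 11 -> take 11
  27 vs 11 -> take 11
  27 vs 23 -> take 23
  B is exhausted; append the rest of A: [27, 28]
Final answer: [2, 6, 7, 11, 11, 23, 27, 28]


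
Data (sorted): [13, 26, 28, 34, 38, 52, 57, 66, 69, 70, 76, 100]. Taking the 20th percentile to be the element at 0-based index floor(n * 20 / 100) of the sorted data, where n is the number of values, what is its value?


The dataset has n = 12 elements.
Index = floor(12 * 20 / 100) = floor(240 / 100) = floor(2.4) = 2
Counting from index 0 in the sorted data, the element at index 2 is 28.
Final answer: 28


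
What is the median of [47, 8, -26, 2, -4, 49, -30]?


First, sort the list: [-30, -26, -4, 2, 8, 47, 49]
The list has 7 elements (odd count).
The middle index is 3 (0-based), and the element there is 2.
Final answer: 2


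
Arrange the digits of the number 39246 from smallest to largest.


The number 39246 has digits: 3, 9, 2, 4, 6
Sorted: 2, 3, 4, 6, 9
Joining the sorted digits gives the result.
Final answer: 23469


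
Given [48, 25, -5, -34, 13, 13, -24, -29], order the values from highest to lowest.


Original list: [48, 25, -5, -34, 13, 13, -24, -29]
Repeatedly take the largest remaining element:
  Remaining [48, 25, -5, -34, 13, 13, -24, -29] -> largest is 48
  Remaining [25, -5, -34, 13, 13, -24, -29] -> largest is 25
  Remaining [-5, -34, 13, 13, -24, -29] -> largest is 13
  Remaining [-5, -34, 13, -24, -29] -> largest is 13
  Remaining [-5, -34, -24, -29] -> largest is -5
  Remaining [-34, -24, -29] -> largest is -24
  Remaining [-34, -29] -> largest is -29
  Remaining [-34] -> largest is -34
Collecting the picks in order gives the descending list.
Final answer: [48, 25, 13, 13, -5, -24, -29, -34]


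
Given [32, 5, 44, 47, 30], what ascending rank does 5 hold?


Sort ascending: [5, 30, 32, 44, 47]
Find 5 in the sorted list.
5 is at position 1 (1-indexed).
Final answer: 1


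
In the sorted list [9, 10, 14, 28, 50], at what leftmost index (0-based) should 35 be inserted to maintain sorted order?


List is sorted: [9, 10, 14, 28, 50]
We need the leftmost position where 35 can be inserted, i.e. the first index whose element is >= 35 (or the end of the list if none is).
Binary search with low=0, high=5 (0-based indices):
  low=0, high=5, mid=2: a[2]=14 < 35, so low = 3
  low=3, high=5, mid=4: a[4]=50 >= 35, so high = 4
  low=3, high=4, mid=3: a[3]=28 < 35, so low = 4
Now low = high = 4, so the insertion index is 4.
Final answer: 4


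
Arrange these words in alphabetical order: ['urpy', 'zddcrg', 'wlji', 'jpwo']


Compare strings character by character (the first differing letter decides):
  'jpwo' < 'urpy' since 'j' < 'u' at position 1
  'urpy' < 'wlji' since 'u' < 'w' at position 1
  'wlji' < 'zddcrg' since 'w' < 'z' at position 1
Chaining these comparisons gives the alphabetical order.
Final answer: ['jpwo', 'urpy', 'wlji', 'zddcrg']


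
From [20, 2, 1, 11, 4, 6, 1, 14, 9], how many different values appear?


List all unique values:
Distinct values: [1, 2, 4, 6, 9, 11, 14, 20]
Count = 8
Final answer: 8


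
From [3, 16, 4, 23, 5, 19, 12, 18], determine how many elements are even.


Check each element:
  3 is odd
  16 is even
  4 is even
  23 is odd
  5 is odd
  19 is odd
  12 is even
  18 is even
Evens: [16, 4, 12, 18]
Count of evens = 4
Final answer: 4


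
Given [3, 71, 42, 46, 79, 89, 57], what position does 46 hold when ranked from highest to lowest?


Sort descending: [89, 79, 71, 57, 46, 42, 3]
Find 46 in the sorted list.
46 is at position 5.
Final answer: 5


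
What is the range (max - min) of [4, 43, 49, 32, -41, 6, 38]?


Maximum value: 49
Minimum value: -41
Range = 49 - (-41) = 90
Final answer: 90


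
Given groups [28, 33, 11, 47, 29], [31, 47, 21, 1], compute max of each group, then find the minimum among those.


Find max of each group:
  Group 1: [28, 33, 11, 47, 29] -> max = 47
  Group 2: [31, 47, 21, 1] -> max = 47
Maxes: [47, 47]
Minimum of maxes = 47
Final answer: 47


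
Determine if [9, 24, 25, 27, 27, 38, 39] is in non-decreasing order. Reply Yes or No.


Check consecutive pairs:
  9 <= 24? True
  24 <= 25? True
  25 <= 27? True
  27 <= 27? True
  27 <= 38? True
  38 <= 39? True
Every consecutive pair is in order, so the list is non-decreasing.
Final answer: Yes


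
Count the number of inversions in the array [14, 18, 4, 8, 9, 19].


For each element, count the later elements that are smaller than it:
  14 (index 0): smaller elements after it = [4, 8, 9] -> 3
  18 (index 1): smaller elements after it = [4, 8, 9] -> 3
  4 (index 2): smaller elements after it = [] -> 0
  8 (index 3): smaller elements after it = [] -> 0
  9 (index 4): smaller elements after it = [] -> 0
Total inversions = 3 + 3 + 0 + 0 + 0 = 6
Final answer: 6


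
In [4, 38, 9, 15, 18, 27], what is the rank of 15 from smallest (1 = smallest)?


Sort ascending: [4, 9, 15, 18, 27, 38]
Find 15 in the sorted list.
15 is at position 3 (1-indexed).
Final answer: 3


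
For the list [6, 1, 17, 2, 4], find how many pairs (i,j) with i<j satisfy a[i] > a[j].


For each element, count the later elements that are smaller than it:
  6 (index 0): smaller elements after it = [1, 2, 4] -> 3
  1 (index 1): smaller elements after it = [] -> 0
  17 (index 2): smaller elements after it = [2, 4] -> 2
  2 (index 3): smaller elements after it = [] -> 0
Total inversions = 3 + 0 + 2 + 0 = 5
Final answer: 5


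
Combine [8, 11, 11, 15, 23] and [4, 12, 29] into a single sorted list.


List A: [8, 11, 11, 15, 23]
List B: [4, 12, 29]
Repeatedly compare the front elements and take the smaller:
  8 vs 4 -> take 4
  8 vs 12 -> take 8
  11 vs 12 -> take 11
  11 vs 12 -> take 11
  15 vs 12 -> take 12
  15 vs 29 -> take 15
  23 vs 29 -> take 23
  A is exhausted; append the rest of B: [29]
Final answer: [4, 8, 11, 11, 12, 15, 23, 29]


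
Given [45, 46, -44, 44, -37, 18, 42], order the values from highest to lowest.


Original list: [45, 46, -44, 44, -37, 18, 42]
Repeatedly take the largest remaining element:
  Remaining [45, 46, -44, 44, -37, 18, 42] -> largest is 46
  Remaining [45, -44, 44, -37, 18, 42] -> largest is 45
  Remaining [-44, 44, -37, 18, 42] -> largest is 44
  Remaining [-44, -37, 18, 42] -> largest is 42
  Remaining [-44, -37, 18] -> largest is 18
  Remaining [-44, -37] -> largest is -37
  Remaining [-44] -> largest is -44
Collecting the picks in order gives the descending list.
Final answer: [46, 45, 44, 42, 18, -37, -44]


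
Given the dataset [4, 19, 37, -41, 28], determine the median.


First, sort the list: [-41, 4, 19, 28, 37]
The list has 5 elements (odd count).
The middle index is 2 (0-based), and the element there is 19.
Final answer: 19


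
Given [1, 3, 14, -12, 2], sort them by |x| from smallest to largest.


Compute absolute values:
  |1| = 1
  |3| = 3
  |14| = 14
  |-12| = 12
  |2| = 2
Absolute values in increasing order: 1 < 2 < 3 < 12 < 14
Listing the original numbers in that order gives the answer.
Final answer: [1, 2, 3, -12, 14]


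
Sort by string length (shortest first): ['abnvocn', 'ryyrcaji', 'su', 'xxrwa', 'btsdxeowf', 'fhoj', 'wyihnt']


Compute lengths:
  'abnvocn' has length 7
  'ryyrcaji' has length 8
  'su' has length 2
  'xxrwa' has length 5
  'btsdxeowf' has length 9
  'fhoj' has length 4
  'wyihnt' has length 6
Lengths in increasing order: 2 < 4 < 5 < 6 < 7 < 8 < 9
Listing the words in that order gives the answer.
Final answer: ['su', 'fhoj', 'xxrwa', 'wyihnt', 'abnvocn', 'ryyrcaji', 'btsdxeowf']


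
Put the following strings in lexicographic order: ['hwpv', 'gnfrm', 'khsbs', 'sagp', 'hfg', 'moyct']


Compare strings character by character (the first differing letter decides):
  'gnfrm' < 'hfg' since 'g' < 'h' at position 1
  'hfg' < 'hwpv' since 'f' < 'w' at position 2
  'hwpv' < 'khsbs' since 'h' < 'k' at position 1
  'khsbs' < 'moyct' since 'k' < 'm' at position 1
  'moyct' < 'sagp' since 'm' < 's' at position 1
Chaining these comparisons gives the alphabetical order.
Final answer: ['gnfrm', 'hfg', 'hwpv', 'khsbs', 'moyct', 'sagp']


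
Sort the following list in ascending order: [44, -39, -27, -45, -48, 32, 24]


Original list: [44, -39, -27, -45, -48, 32, 24]
Repeatedly take the smallest remaining element:
  Remaining [44, -39, -27, -45, -48, 32, 24] -> smallest is -48
  Remaining [44, -39, -27, -45, 32, 24] -> smallest is -45
  Remaining [44, -39, -27, 32, 24] -> smallest is -39
  Remaining [44, -27, 32, 24] -> smallest is -27
  Remaining [44, 32, 24] -> smallest is 24
  Remaining [44, 32] -> smallest is 32
  Remaining [44] -> smallest is 44
Collecting the picks in order gives the sorted list.
Final answer: [-48, -45, -39, -27, 24, 32, 44]


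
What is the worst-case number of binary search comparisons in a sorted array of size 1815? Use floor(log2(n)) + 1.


Binary search halves the search space each step.
Maximum comparisons = floor(log2(1815)) + 1
log2(1815) = 10.8258
floor(log2(1815)) = 10, so 10 + 1 = 11
Final answer: 11


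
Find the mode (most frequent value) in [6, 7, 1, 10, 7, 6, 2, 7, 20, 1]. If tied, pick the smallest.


Count the frequency of each value:
  1 appears 2 time(s)
  2 appears 1 time(s)
  6 appears 2 time(s)
  7 appears 3 time(s)
  10 appears 1 time(s)
  20 appears 1 time(s)
Maximum frequency is 3.
Only 7 reaches that frequency, so it is the mode.
Final answer: 7


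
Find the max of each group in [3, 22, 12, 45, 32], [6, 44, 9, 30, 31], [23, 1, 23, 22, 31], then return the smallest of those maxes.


Find max of each group:
  Group 1: [3, 22, 12, 45, 32] -> max = 45
  Group 2: [6, 44, 9, 30, 31] -> max = 44
  Group 3: [23, 1, 23, 22, 31] -> max = 31
Maxes: [45, 44, 31]
Minimum of maxes = 31
Final answer: 31


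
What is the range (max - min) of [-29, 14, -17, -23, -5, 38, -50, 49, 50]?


Maximum value: 50
Minimum value: -50
Range = 50 - (-50) = 100
Final answer: 100


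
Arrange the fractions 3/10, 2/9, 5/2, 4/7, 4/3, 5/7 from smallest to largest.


Convert to decimal for comparison:
  3/10 = 0.3
  2/9 = 0.2222
  5/2 = 2.5
  4/7 = 0.5714
  4/3 = 1.3333
  5/7 = 0.7143
Decimals in increasing order: 0.2222 < 0.3 < 0.5714 < 0.7143 < 1.3333 < 2.5
Writing each back as its fraction gives the sorted order.
Final answer: 2/9, 3/10, 4/7, 5/7, 4/3, 5/2


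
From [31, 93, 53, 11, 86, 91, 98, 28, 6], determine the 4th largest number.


Sort descending: [98, 93, 91, 86, 53, 31, 28, 11, 6]
The 4th element (1-indexed) is at index 3.
Value = 86
Final answer: 86


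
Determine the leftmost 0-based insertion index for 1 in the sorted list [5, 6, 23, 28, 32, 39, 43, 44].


List is sorted: [5, 6, 23, 28, 32, 39, 43, 44]
We need the leftmost position where 1 can be inserted, i.e. the first index whose element is >= 1 (or the end of the list if none is).
Binary search with low=0, high=8 (0-based indices):
  low=0, high=8, mid=4: a[4]=32 >= 1, so high = 4
  low=0, high=4, mid=2: a[2]=23 >= 1, so high = 2
  low=0, high=2, mid=1: a[1]=6 >= 1, so high = 1
  low=0, high=1, mid=0: a[0]=5 >= 1, so high = 0
Now low = high = 0, so the insertion index is 0.
Final answer: 0


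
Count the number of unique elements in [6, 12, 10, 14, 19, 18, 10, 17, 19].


List all unique values:
Distinct values: [6, 10, 12, 14, 17, 18, 19]
Count = 7
Final answer: 7


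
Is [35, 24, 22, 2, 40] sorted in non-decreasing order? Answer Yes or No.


Check consecutive pairs:
  35 <= 24? False
  24 <= 22? False
  22 <= 2? False
  2 <= 40? True
3 consecutive pair(s) are out of order, so the list is not sorted.
Final answer: No


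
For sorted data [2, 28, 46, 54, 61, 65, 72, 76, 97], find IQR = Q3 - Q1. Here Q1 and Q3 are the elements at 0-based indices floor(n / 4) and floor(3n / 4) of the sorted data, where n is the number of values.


The data has n = 9 elements.
Q1 index = floor(9 / 4) = floor(2.25) = 2; Q3 index = floor(3 * 9 / 4) = floor(6.75) = 6
Q1 = element at index 2 = 46
Q3 = element at index 6 = 72
IQR = 72 - 46 = 26
Final answer: 26


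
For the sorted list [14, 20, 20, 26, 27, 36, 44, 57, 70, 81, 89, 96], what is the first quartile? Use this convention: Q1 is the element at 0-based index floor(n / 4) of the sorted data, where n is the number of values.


The list has n = 12 elements.
Q1 index = floor(12 / 4) = floor(3) = 3
Counting from index 0 in the sorted data, the element at index 3 is 26.
Final answer: 26


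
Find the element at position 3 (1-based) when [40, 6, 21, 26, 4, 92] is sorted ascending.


Sort ascending: [4, 6, 21, 26, 40, 92]
The 3rd element (1-indexed) is at index 2.
Value = 21
Final answer: 21


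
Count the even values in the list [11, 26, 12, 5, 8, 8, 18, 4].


Check each element:
  11 is odd
  26 is even
  12 is even
  5 is odd
  8 is even
  8 is even
  18 is even
  4 is even
Evens: [26, 12, 8, 8, 18, 4]
Count of evens = 6
Final answer: 6


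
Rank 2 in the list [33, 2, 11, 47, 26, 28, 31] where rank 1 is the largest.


Sort descending: [47, 33, 31, 28, 26, 11, 2]
Find 2 in the sorted list.
2 is at position 7.
Final answer: 7


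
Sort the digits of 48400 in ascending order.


The number 48400 has digits: 4, 8, 4, 0, 0
Sorted: 0, 0, 4, 4, 8
Joining the sorted digits gives the result.
Final answer: 00448


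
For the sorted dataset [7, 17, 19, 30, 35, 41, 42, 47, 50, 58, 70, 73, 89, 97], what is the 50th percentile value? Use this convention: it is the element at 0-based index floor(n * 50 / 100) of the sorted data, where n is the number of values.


The dataset has n = 14 elements.
Index = floor(14 * 50 / 100) = floor(700 / 100) = floor(7) = 7
Counting from index 0 in the sorted data, the element at index 7 is 47.
Final answer: 47


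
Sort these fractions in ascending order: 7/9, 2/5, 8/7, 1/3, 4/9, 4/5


Convert to decimal for comparison:
  7/9 = 0.7778
  2/5 = 0.4
  8/7 = 1.1429
  1/3 = 0.3333
  4/9 = 0.4444
  4/5 = 0.8
Decimals in increasing order: 0.3333 < 0.4 < 0.4444 < 0.7778 < 0.8 < 1.1429
Writing each back as its fraction gives the sorted order.
Final answer: 1/3, 2/5, 4/9, 7/9, 4/5, 8/7


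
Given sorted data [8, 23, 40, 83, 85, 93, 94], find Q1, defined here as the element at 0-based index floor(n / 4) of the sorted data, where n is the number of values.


The list has n = 7 elements.
Q1 index = floor(7 / 4) = floor(1.75) = 1
Counting from index 0 in the sorted data, the element at index 1 is 23.
Final answer: 23


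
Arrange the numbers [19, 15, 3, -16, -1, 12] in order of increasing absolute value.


Compute absolute values:
  |19| = 19
  |15| = 15
  |3| = 3
  |-16| = 16
  |-1| = 1
  |12| = 12
Absolute values in increasing order: 1 < 3 < 12 < 15 < 16 < 19
Listing the original numbers in that order gives the answer.
Final answer: [-1, 3, 12, 15, -16, 19]


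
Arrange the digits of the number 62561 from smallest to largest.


The number 62561 has digits: 6, 2, 5, 6, 1
Sorted: 1, 2, 5, 6, 6
Joining the sorted digits gives the result.
Final answer: 12566


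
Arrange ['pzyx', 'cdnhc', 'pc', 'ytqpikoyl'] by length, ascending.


Compute lengths:
  'pzyx' has length 4
  'cdnhc' has length 5
  'pc' has length 2
  'ytqpikoyl' has length 9
Lengths in increasing order: 2 < 4 < 5 < 9
Listing the words in that order gives the answer.
Final answer: ['pc', 'pzyx', 'cdnhc', 'ytqpikoyl']


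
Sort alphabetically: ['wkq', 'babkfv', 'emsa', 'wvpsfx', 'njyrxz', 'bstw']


Compare strings character by character (the first differing letter decides):
  'babkfv' < 'bstw' since 'a' < 's' at position 2
  'bstw' < 'emsa' since 'b' < 'e' at position 1
  'emsa' < 'njyrxz' since 'e' < 'n' at position 1
  'njyrxz' < 'wkq' since 'n' < 'w' at position 1
  'wkq' < 'wvpsfx' since 'k' < 'v' at position 2
Chaining these comparisons gives the alphabetical order.
Final answer: ['babkfv', 'bstw', 'emsa', 'njyrxz', 'wkq', 'wvpsfx']


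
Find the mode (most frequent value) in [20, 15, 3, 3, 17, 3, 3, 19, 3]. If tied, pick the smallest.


Count the frequency of each value:
  3 appears 5 time(s)
  15 appears 1 time(s)
  17 appears 1 time(s)
  19 appears 1 time(s)
  20 appears 1 time(s)
Maximum frequency is 5.
Only 3 reaches that frequency, so it is the mode.
Final answer: 3


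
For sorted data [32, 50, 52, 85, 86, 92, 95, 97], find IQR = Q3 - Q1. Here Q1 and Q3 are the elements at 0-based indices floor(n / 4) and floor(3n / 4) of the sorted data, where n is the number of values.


The data has n = 8 elements.
Q1 index = floor(8 / 4) = floor(2) = 2; Q3 index = floor(3 * 8 / 4) = floor(6) = 6
Q1 = element at index 2 = 52
Q3 = element at index 6 = 95
IQR = 95 - 52 = 43
Final answer: 43


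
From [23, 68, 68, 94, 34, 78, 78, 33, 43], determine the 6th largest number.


Sort descending: [94, 78, 78, 68, 68, 43, 34, 33, 23]
The 6th element (1-indexed) is at index 5.
Value = 43
Final answer: 43


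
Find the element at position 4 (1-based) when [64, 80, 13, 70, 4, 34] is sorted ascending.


Sort ascending: [4, 13, 34, 64, 70, 80]
The 4th element (1-indexed) is at index 3.
Value = 64
Final answer: 64


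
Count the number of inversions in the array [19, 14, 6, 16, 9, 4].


For each element, count the later elements that are smaller than it:
  19 (index 0): smaller elements after it = [14, 6, 16, 9, 4] -> 5
  14 (index 1): smaller elements after it = [6, 9, 4] -> 3
  6 (index 2): smaller elements after it = [4] -> 1
  16 (index 3): smaller elements after it = [9, 4] -> 2
  9 (index 4): smaller elements after it = [4] -> 1
Total inversions = 5 + 3 + 1 + 2 + 1 = 12
Final answer: 12


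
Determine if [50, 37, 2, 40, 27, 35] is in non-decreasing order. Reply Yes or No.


Check consecutive pairs:
  50 <= 37? False
  37 <= 2? False
  2 <= 40? True
  40 <= 27? False
  27 <= 35? True
3 consecutive pair(s) are out of order, so the list is not sorted.
Final answer: No


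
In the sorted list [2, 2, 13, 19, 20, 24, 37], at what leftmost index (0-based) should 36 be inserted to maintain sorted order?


List is sorted: [2, 2, 13, 19, 20, 24, 37]
We need the leftmost position where 36 can be inserted, i.e. the first index whose element is >= 36 (or the end of the list if none is).
Binary search with low=0, high=7 (0-based indices):
  low=0, high=7, mid=3: a[3]=19 < 36, so low = 4
  low=4, high=7, mid=5: a[5]=24 < 36, so low = 6
  low=6, high=7, mid=6: a[6]=37 >= 36, so high = 6
Now low = high = 6, so the insertion index is 6.
Final answer: 6


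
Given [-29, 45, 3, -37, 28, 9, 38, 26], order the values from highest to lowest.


Original list: [-29, 45, 3, -37, 28, 9, 38, 26]
Repeatedly take the largest remaining element:
  Remaining [-29, 45, 3, -37, 28, 9, 38, 26] -> largest is 45
  Remaining [-29, 3, -37, 28, 9, 38, 26] -> largest is 38
  Remaining [-29, 3, -37, 28, 9, 26] -> largest is 28
  Remaining [-29, 3, -37, 9, 26] -> largest is 26
  Remaining [-29, 3, -37, 9] -> largest is 9
  Remaining [-29, 3, -37] -> largest is 3
  Remaining [-29, -37] -> largest is -29
  Remaining [-37] -> largest is -37
Collecting the picks in order gives the descending list.
Final answer: [45, 38, 28, 26, 9, 3, -29, -37]
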